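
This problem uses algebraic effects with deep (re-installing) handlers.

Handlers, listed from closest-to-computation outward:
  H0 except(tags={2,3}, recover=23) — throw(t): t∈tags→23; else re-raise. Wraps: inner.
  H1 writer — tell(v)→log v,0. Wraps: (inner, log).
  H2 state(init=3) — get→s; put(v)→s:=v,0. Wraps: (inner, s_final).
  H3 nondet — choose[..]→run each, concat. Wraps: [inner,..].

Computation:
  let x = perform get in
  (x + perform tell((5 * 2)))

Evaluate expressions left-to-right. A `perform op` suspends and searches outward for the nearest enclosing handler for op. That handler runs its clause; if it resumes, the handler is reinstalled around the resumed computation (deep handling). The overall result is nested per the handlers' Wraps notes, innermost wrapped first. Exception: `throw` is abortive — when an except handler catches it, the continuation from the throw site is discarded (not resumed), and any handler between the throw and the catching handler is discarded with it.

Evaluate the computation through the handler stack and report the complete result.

Evaluation trace:
get @ H2 ⇒ 3
tell(10) @ H1 ⇒ log+=10
H0 returns 3
H1 returns (3, (10))
H2 returns ((3, (10)), 3)
H3 returns [((3, (10)), 3)]
= [((3, (10)), 3)]

Answer: [((3, (10)), 3)]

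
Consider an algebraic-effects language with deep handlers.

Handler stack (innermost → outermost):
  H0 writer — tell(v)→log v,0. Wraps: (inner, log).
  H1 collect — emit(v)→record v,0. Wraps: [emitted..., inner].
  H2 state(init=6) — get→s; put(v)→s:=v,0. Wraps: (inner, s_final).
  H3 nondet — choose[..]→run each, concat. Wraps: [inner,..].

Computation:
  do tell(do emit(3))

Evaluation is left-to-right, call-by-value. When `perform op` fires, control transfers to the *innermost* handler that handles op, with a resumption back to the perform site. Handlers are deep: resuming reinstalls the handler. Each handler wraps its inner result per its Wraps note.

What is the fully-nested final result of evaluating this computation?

Step-by-step:
emit(3) @ H1 ⇒ out+=3
tell(0) @ H0 ⇒ log+=0
H0 returns (0, (0))
H1 returns [3, (0, (0))]
H2 returns ([3, (0, (0))], 6)
H3 returns [([3, (0, (0))], 6)]
= [([3, (0, (0))], 6)]

Answer: [([3, (0, (0))], 6)]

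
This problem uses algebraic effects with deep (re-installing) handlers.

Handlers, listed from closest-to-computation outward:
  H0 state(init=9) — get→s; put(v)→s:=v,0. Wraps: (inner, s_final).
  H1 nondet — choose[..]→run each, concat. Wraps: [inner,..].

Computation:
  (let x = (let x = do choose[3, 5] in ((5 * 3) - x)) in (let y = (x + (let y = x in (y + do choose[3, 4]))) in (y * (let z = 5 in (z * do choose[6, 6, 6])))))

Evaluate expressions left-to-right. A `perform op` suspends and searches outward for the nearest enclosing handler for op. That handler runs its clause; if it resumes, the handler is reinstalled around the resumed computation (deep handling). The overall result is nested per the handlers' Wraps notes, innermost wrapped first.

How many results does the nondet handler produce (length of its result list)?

Step-by-step:
choose[3, 5] @ H1
  branch[0] choose=3:
    choose[3, 4] @ H1
      branch[0] choose=3:
        choose[6, 6, 6] @ H1
          branch[0] choose=6:
            H0 returns (810, 9)
            H1 returns [(810, 9)]
          branch[1] choose=6:
            H0 returns (810, 9)
            H1 returns [(810, 9)]
          branch[2] choose=6:
            H0 returns (810, 9)
            H1 returns [(810, 9)]
      branch[1] choose=4:
        choose[6, 6, 6] @ H1
          branch[0] choose=6:
            H0 returns (840, 9)
            H1 returns [(840, 9)]
          branch[1] choose=6:
            H0 returns (840, 9)
            H1 returns [(840, 9)]
          branch[2] choose=6:
            H0 returns (840, 9)
            H1 returns [(840, 9)]
  branch[1] choose=5:
    choose[3, 4] @ H1
      branch[0] choose=3:
        choose[6, 6, 6] @ H1
          branch[0] choose=6:
            H0 returns (690, 9)
            H1 returns [(690, 9)]
          branch[1] choose=6:
            H0 returns (690, 9)
            H1 returns [(690, 9)]
          branch[2] choose=6:
            H0 returns (690, 9)
            H1 returns [(690, 9)]
      branch[1] choose=4:
        choose[6, 6, 6] @ H1
          branch[0] choose=6:
            H0 returns (720, 9)
            H1 returns [(720, 9)]
          branch[1] choose=6:
            H0 returns (720, 9)
            H1 returns [(720, 9)]
          branch[2] choose=6:
            H0 returns (720, 9)
            H1 returns [(720, 9)]
= [(810, 9), (810, 9), (810, 9), (840, 9), (840, 9), (840, 9), (690, 9), (690, 9), (690, 9), (720, 9), (720, 9), (720, 9)]

Answer: 12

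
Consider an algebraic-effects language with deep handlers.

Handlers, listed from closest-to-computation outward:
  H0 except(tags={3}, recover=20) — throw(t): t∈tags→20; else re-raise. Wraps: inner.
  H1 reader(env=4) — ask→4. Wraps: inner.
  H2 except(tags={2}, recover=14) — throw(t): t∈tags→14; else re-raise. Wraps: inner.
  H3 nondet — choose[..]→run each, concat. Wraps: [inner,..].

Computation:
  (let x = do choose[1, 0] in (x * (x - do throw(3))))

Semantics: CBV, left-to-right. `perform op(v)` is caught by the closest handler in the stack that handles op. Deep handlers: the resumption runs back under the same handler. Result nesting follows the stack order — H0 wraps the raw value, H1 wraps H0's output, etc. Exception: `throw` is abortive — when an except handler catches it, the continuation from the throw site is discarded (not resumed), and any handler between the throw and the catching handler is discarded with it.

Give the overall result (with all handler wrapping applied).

Answer: [20, 20]

Working:
choose[1, 0] @ H3
  branch[0] choose=1:
    throw(3) @ H0 caught ⇒ 20
    H1 returns 20
    H2 returns 20
    H3 returns [20]
  branch[1] choose=0:
    throw(3) @ H0 caught ⇒ 20
    H1 returns 20
    H2 returns 20
    H3 returns [20]
= [20, 20]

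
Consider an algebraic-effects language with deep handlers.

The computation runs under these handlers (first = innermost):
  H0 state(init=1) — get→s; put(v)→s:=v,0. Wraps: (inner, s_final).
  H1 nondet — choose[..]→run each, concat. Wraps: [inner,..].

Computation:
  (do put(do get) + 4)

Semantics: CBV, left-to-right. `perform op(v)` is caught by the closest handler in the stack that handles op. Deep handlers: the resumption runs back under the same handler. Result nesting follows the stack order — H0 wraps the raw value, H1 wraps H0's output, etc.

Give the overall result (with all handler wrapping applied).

Working:
get @ H0 ⇒ 1
put(1) @ H0 ⇒ s:=1
H0 returns (4, 1)
H1 returns [(4, 1)]
= [(4, 1)]

Answer: [(4, 1)]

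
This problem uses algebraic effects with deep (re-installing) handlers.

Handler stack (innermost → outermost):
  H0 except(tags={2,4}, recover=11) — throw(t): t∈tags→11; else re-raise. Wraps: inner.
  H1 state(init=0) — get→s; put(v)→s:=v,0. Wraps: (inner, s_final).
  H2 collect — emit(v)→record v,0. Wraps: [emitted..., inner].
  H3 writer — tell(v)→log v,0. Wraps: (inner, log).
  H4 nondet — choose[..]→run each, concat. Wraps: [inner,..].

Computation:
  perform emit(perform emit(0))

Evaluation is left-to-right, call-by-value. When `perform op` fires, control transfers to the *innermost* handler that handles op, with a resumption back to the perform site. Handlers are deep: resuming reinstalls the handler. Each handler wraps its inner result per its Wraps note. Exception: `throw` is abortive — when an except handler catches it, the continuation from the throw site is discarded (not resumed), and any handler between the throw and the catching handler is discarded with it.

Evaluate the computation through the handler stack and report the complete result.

Evaluation trace:
emit(0) @ H2 ⇒ out+=0
emit(0) @ H2 ⇒ out+=0
H0 returns 0
H1 returns (0, 0)
H2 returns [0, 0, (0, 0)]
H3 returns ([0, 0, (0, 0)], ())
H4 returns [([0, 0, (0, 0)], ())]
= [([0, 0, (0, 0)], ())]

Answer: [([0, 0, (0, 0)], ())]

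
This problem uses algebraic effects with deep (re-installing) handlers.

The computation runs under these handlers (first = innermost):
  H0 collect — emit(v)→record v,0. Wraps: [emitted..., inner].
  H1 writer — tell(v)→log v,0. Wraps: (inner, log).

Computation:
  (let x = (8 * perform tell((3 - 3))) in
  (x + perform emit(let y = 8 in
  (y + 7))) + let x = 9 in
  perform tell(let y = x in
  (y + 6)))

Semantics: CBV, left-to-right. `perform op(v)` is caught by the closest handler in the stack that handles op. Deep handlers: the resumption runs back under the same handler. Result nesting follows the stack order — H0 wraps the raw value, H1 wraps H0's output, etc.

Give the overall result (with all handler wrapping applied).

Step-by-step:
tell(0) @ H1 ⇒ log+=0
emit(15) @ H0 ⇒ out+=15
tell(15) @ H1 ⇒ log+=15
H0 returns [15, 0]
H1 returns ([15, 0], (0, 15))
= ([15, 0], (0, 15))

Answer: ([15, 0], (0, 15))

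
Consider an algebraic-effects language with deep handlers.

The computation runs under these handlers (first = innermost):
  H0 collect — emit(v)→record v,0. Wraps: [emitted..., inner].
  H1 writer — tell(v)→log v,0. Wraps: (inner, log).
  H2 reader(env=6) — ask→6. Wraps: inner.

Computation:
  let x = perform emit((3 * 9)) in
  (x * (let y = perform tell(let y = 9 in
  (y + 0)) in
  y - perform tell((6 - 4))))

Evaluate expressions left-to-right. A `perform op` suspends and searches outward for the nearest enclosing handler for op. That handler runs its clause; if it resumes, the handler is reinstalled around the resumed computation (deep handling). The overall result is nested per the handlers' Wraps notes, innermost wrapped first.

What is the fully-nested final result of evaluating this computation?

Answer: ([27, 0], (9, 2))

Evaluation trace:
emit(27) @ H0 ⇒ out+=27
tell(9) @ H1 ⇒ log+=9
tell(2) @ H1 ⇒ log+=2
H0 returns [27, 0]
H1 returns ([27, 0], (9, 2))
H2 returns ([27, 0], (9, 2))
= ([27, 0], (9, 2))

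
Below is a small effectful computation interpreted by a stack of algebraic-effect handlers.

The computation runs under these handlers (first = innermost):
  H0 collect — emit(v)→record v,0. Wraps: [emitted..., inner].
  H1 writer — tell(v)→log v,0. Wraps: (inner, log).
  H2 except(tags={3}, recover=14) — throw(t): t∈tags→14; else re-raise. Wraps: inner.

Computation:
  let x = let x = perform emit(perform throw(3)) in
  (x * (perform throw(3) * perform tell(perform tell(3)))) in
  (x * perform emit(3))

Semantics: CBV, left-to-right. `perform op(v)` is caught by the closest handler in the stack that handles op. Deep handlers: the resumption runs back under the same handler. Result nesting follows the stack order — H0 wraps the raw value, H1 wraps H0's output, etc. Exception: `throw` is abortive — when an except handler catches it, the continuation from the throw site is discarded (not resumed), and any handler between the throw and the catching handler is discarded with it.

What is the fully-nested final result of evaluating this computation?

Answer: 14

Working:
throw(3) @ H2 caught ⇒ 14
= 14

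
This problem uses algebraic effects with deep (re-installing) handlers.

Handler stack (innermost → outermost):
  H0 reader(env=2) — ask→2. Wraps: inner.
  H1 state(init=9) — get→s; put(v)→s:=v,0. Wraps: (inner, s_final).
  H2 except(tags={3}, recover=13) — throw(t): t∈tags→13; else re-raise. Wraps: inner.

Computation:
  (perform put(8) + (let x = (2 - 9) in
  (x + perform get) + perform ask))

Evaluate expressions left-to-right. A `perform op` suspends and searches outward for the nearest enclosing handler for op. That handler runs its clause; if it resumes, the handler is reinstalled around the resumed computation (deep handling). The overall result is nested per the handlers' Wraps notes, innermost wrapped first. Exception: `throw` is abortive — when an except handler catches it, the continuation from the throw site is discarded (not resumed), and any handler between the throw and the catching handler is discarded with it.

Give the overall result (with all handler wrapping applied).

Answer: (3, 8)

Evaluation trace:
put(8) @ H1 ⇒ s:=8
get @ H1 ⇒ 8
ask @ H0 ⇒ 2
H0 returns 3
H1 returns (3, 8)
H2 returns (3, 8)
= (3, 8)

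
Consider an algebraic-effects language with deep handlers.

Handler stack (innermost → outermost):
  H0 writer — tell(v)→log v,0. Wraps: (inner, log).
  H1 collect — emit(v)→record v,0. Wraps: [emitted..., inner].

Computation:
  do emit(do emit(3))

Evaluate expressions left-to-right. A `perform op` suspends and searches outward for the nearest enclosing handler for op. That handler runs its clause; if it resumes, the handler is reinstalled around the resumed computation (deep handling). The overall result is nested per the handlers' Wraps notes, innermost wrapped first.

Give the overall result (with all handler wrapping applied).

Evaluation trace:
emit(3) @ H1 ⇒ out+=3
emit(0) @ H1 ⇒ out+=0
H0 returns (0, ())
H1 returns [3, 0, (0, ())]
= [3, 0, (0, ())]

Answer: [3, 0, (0, ())]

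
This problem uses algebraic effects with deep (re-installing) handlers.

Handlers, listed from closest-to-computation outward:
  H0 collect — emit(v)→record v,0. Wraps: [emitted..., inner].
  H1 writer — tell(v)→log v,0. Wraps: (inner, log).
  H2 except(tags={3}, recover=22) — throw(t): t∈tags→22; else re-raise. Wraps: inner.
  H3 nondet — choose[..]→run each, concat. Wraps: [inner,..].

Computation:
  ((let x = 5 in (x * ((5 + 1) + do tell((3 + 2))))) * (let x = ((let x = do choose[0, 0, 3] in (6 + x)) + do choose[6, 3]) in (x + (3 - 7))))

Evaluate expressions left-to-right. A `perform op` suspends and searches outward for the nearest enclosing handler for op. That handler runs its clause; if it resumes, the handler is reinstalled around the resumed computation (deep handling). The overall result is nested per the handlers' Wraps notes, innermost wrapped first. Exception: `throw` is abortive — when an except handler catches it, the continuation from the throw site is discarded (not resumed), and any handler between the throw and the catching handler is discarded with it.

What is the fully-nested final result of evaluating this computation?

Answer: [([240], (5)), ([150], (5)), ([240], (5)), ([150], (5)), ([330], (5)), ([240], (5))]

Working:
tell(5) @ H1 ⇒ log+=5
choose[0, 0, 3] @ H3
  branch[0] choose=0:
    choose[6, 3] @ H3
      branch[0] choose=6:
        H0 returns [240]
        H1 returns ([240], (5))
        H2 returns ([240], (5))
        H3 returns [([240], (5))]
      branch[1] choose=3:
        H0 returns [150]
        H1 returns ([150], (5))
        H2 returns ([150], (5))
        H3 returns [([150], (5))]
  branch[1] choose=0:
    choose[6, 3] @ H3
      branch[0] choose=6:
        H0 returns [240]
        H1 returns ([240], (5))
        H2 returns ([240], (5))
        H3 returns [([240], (5))]
      branch[1] choose=3:
        H0 returns [150]
        H1 returns ([150], (5))
        H2 returns ([150], (5))
        H3 returns [([150], (5))]
  branch[2] choose=3:
    choose[6, 3] @ H3
      branch[0] choose=6:
        H0 returns [330]
        H1 returns ([330], (5))
        H2 returns ([330], (5))
        H3 returns [([330], (5))]
      branch[1] choose=3:
        H0 returns [240]
        H1 returns ([240], (5))
        H2 returns ([240], (5))
        H3 returns [([240], (5))]
= [([240], (5)), ([150], (5)), ([240], (5)), ([150], (5)), ([330], (5)), ([240], (5))]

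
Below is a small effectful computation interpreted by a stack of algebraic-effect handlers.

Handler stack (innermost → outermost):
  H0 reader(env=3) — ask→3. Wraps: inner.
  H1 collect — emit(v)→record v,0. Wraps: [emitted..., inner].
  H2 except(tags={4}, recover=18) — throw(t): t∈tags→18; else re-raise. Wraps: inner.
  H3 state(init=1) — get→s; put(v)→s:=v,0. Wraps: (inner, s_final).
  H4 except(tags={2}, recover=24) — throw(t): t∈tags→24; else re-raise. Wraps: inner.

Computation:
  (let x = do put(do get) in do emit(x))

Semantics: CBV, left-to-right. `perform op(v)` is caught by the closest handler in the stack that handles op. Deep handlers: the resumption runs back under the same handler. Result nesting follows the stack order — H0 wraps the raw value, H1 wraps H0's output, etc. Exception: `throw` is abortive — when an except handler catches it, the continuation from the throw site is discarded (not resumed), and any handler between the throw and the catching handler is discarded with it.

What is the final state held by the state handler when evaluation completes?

Working:
get @ H3 ⇒ 1
put(1) @ H3 ⇒ s:=1
emit(0) @ H1 ⇒ out+=0
H0 returns 0
H1 returns [0, 0]
H2 returns [0, 0]
H3 returns ([0, 0], 1)
H4 returns ([0, 0], 1)
= ([0, 0], 1)

Answer: 1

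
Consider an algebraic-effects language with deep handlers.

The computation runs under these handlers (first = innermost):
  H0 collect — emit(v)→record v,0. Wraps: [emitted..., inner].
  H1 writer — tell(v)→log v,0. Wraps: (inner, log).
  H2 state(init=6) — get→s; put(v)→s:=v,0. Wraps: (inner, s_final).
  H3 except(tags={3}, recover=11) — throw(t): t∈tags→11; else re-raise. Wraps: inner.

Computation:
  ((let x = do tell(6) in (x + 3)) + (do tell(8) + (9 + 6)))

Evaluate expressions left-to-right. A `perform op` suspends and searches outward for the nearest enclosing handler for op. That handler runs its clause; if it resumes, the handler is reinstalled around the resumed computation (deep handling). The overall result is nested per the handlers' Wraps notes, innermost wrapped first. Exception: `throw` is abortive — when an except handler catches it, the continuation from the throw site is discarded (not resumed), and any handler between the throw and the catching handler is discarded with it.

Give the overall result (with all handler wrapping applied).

Answer: (([18], (6, 8)), 6)

Working:
tell(6) @ H1 ⇒ log+=6
tell(8) @ H1 ⇒ log+=8
H0 returns [18]
H1 returns ([18], (6, 8))
H2 returns (([18], (6, 8)), 6)
H3 returns (([18], (6, 8)), 6)
= (([18], (6, 8)), 6)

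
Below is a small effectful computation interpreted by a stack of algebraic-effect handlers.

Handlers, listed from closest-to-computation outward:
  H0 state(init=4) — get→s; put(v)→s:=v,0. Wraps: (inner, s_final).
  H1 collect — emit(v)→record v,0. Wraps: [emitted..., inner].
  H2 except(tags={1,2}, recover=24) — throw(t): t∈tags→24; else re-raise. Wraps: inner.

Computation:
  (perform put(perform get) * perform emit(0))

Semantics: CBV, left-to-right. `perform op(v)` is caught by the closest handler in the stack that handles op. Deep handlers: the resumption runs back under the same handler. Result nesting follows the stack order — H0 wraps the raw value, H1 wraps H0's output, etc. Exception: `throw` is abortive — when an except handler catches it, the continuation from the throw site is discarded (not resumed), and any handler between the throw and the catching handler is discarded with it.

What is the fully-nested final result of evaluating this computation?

Working:
get @ H0 ⇒ 4
put(4) @ H0 ⇒ s:=4
emit(0) @ H1 ⇒ out+=0
H0 returns (0, 4)
H1 returns [0, (0, 4)]
H2 returns [0, (0, 4)]
= [0, (0, 4)]

Answer: [0, (0, 4)]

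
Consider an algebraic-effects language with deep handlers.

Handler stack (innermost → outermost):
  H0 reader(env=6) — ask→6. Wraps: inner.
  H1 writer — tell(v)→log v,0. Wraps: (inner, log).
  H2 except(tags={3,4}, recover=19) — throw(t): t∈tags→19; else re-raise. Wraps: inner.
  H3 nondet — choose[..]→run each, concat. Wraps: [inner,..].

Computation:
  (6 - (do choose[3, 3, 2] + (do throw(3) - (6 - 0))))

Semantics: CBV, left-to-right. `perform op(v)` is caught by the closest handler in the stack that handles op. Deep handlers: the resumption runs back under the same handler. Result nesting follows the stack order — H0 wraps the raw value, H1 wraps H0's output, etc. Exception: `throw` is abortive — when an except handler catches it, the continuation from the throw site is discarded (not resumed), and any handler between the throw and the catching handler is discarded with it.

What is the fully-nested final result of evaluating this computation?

Evaluation trace:
choose[3, 3, 2] @ H3
  branch[0] choose=3:
    throw(3) @ H2 caught ⇒ 19
    H3 returns [19]
  branch[1] choose=3:
    throw(3) @ H2 caught ⇒ 19
    H3 returns [19]
  branch[2] choose=2:
    throw(3) @ H2 caught ⇒ 19
    H3 returns [19]
= [19, 19, 19]

Answer: [19, 19, 19]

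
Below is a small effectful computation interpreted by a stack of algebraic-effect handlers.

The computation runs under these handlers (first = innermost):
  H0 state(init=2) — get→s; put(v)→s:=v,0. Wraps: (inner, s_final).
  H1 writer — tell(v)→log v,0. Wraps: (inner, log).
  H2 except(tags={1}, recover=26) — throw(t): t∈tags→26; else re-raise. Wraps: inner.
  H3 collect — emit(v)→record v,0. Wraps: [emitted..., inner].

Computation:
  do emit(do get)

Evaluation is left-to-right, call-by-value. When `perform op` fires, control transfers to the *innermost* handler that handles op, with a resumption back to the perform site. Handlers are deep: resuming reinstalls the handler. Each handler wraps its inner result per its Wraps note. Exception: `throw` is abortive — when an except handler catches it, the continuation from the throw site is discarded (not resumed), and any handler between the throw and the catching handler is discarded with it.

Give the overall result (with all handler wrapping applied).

Answer: [2, ((0, 2), ())]

Working:
get @ H0 ⇒ 2
emit(2) @ H3 ⇒ out+=2
H0 returns (0, 2)
H1 returns ((0, 2), ())
H2 returns ((0, 2), ())
H3 returns [2, ((0, 2), ())]
= [2, ((0, 2), ())]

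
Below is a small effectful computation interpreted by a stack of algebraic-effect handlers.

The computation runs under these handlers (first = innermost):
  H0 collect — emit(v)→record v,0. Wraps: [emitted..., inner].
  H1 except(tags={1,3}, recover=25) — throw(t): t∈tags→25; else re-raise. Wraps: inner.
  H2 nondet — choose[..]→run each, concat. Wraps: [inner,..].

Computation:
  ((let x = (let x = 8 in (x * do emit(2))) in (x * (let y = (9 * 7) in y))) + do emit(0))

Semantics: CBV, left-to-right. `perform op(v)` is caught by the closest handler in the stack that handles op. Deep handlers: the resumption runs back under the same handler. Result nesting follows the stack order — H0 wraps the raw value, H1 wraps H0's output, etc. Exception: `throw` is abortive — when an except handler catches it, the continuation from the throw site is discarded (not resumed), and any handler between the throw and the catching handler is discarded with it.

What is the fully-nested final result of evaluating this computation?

Working:
emit(2) @ H0 ⇒ out+=2
emit(0) @ H0 ⇒ out+=0
H0 returns [2, 0, 0]
H1 returns [2, 0, 0]
H2 returns [[2, 0, 0]]
= [[2, 0, 0]]

Answer: [[2, 0, 0]]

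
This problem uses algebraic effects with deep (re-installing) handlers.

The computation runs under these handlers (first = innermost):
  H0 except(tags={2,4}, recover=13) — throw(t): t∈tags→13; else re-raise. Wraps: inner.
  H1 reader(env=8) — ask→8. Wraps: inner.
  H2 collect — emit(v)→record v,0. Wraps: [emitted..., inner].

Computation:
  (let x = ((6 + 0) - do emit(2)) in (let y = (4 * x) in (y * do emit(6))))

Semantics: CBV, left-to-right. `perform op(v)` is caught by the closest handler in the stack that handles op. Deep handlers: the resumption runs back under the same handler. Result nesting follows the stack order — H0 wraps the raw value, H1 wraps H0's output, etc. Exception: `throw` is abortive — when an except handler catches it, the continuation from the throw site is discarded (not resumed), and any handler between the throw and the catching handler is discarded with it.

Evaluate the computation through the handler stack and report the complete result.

Answer: [2, 6, 0]

Evaluation trace:
emit(2) @ H2 ⇒ out+=2
emit(6) @ H2 ⇒ out+=6
H0 returns 0
H1 returns 0
H2 returns [2, 6, 0]
= [2, 6, 0]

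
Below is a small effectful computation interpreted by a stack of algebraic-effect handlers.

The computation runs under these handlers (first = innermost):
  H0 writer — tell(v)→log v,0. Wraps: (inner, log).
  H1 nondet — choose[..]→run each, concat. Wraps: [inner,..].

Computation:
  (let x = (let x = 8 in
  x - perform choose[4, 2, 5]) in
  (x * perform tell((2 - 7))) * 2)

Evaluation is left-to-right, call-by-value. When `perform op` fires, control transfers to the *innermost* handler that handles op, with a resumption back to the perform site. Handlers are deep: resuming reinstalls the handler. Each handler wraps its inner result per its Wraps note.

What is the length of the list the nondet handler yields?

Working:
choose[4, 2, 5] @ H1
  branch[0] choose=4:
    tell(-5) @ H0 ⇒ log+=-5
    H0 returns (0, (-5))
    H1 returns [(0, (-5))]
  branch[1] choose=2:
    tell(-5) @ H0 ⇒ log+=-5
    H0 returns (0, (-5))
    H1 returns [(0, (-5))]
  branch[2] choose=5:
    tell(-5) @ H0 ⇒ log+=-5
    H0 returns (0, (-5))
    H1 returns [(0, (-5))]
= [(0, (-5)), (0, (-5)), (0, (-5))]

Answer: 3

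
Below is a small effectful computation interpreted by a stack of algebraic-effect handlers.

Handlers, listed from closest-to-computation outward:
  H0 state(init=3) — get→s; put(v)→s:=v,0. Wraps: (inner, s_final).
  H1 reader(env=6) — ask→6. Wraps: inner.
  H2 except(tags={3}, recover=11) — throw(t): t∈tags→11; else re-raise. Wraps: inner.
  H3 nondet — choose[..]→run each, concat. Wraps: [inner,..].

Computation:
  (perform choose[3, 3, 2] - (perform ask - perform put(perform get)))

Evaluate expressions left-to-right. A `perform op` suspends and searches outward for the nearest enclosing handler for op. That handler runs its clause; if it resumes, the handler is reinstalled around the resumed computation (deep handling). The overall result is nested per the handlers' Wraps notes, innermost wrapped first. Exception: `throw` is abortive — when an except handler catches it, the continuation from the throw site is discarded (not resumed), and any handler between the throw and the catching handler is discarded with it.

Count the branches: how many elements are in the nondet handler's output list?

Answer: 3

Evaluation trace:
choose[3, 3, 2] @ H3
  branch[0] choose=3:
    ask @ H1 ⇒ 6
    get @ H0 ⇒ 3
    put(3) @ H0 ⇒ s:=3
    H0 returns (-3, 3)
    H1 returns (-3, 3)
    H2 returns (-3, 3)
    H3 returns [(-3, 3)]
  branch[1] choose=3:
    ask @ H1 ⇒ 6
    get @ H0 ⇒ 3
    put(3) @ H0 ⇒ s:=3
    H0 returns (-3, 3)
    H1 returns (-3, 3)
    H2 returns (-3, 3)
    H3 returns [(-3, 3)]
  branch[2] choose=2:
    ask @ H1 ⇒ 6
    get @ H0 ⇒ 3
    put(3) @ H0 ⇒ s:=3
    H0 returns (-4, 3)
    H1 returns (-4, 3)
    H2 returns (-4, 3)
    H3 returns [(-4, 3)]
= [(-3, 3), (-3, 3), (-4, 3)]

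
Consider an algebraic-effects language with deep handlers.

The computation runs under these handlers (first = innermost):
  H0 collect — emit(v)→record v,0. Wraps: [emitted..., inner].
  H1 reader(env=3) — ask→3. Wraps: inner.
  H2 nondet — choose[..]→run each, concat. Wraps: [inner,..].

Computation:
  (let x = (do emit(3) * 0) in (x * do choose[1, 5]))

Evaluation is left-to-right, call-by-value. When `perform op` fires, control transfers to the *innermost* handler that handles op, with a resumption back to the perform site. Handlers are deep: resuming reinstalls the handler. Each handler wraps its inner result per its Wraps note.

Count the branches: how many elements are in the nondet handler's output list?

Answer: 2

Working:
emit(3) @ H0 ⇒ out+=3
choose[1, 5] @ H2
  branch[0] choose=1:
    H0 returns [3, 0]
    H1 returns [3, 0]
    H2 returns [[3, 0]]
  branch[1] choose=5:
    H0 returns [3, 0]
    H1 returns [3, 0]
    H2 returns [[3, 0]]
= [[3, 0], [3, 0]]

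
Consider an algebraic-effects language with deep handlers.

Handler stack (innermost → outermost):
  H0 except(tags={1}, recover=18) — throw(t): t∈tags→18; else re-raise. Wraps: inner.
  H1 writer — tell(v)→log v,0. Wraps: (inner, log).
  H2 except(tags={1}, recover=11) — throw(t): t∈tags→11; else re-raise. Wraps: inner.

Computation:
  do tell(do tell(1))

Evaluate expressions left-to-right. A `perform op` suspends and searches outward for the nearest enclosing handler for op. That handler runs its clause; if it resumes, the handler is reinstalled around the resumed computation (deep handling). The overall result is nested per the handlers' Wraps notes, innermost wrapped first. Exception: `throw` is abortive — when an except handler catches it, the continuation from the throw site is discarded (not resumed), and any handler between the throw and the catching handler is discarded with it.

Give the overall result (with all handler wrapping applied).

Answer: (0, (1, 0))

Step-by-step:
tell(1) @ H1 ⇒ log+=1
tell(0) @ H1 ⇒ log+=0
H0 returns 0
H1 returns (0, (1, 0))
H2 returns (0, (1, 0))
= (0, (1, 0))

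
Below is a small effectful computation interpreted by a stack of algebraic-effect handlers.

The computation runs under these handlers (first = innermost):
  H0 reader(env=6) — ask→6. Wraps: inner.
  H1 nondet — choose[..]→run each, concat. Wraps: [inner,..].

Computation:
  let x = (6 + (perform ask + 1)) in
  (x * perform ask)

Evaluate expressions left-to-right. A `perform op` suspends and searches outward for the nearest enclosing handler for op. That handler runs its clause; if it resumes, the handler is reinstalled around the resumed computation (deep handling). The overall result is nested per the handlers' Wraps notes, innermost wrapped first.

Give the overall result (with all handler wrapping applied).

Step-by-step:
ask @ H0 ⇒ 6
ask @ H0 ⇒ 6
H0 returns 78
H1 returns [78]
= [78]

Answer: [78]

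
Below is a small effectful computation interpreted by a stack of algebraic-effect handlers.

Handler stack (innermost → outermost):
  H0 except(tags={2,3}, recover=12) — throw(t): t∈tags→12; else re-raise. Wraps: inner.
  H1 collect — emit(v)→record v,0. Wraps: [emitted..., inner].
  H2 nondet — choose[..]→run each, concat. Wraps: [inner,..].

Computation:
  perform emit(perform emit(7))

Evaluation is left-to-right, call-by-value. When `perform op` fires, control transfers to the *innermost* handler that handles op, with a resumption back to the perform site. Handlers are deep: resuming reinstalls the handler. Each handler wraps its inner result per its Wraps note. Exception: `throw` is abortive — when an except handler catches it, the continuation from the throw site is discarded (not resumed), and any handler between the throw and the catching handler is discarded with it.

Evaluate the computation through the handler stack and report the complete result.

Working:
emit(7) @ H1 ⇒ out+=7
emit(0) @ H1 ⇒ out+=0
H0 returns 0
H1 returns [7, 0, 0]
H2 returns [[7, 0, 0]]
= [[7, 0, 0]]

Answer: [[7, 0, 0]]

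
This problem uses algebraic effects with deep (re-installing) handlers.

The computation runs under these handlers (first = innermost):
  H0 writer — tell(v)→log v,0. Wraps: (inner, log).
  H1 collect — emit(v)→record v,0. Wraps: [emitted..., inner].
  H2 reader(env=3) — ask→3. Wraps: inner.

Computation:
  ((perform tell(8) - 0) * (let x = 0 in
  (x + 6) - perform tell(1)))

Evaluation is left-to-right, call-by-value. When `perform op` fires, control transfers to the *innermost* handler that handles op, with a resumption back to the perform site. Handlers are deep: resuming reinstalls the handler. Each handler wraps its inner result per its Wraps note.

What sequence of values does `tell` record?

Step-by-step:
tell(8) @ H0 ⇒ log+=8
tell(1) @ H0 ⇒ log+=1
H0 returns (0, (8, 1))
H1 returns [(0, (8, 1))]
H2 returns [(0, (8, 1))]
= [(0, (8, 1))]

Answer: (8, 1)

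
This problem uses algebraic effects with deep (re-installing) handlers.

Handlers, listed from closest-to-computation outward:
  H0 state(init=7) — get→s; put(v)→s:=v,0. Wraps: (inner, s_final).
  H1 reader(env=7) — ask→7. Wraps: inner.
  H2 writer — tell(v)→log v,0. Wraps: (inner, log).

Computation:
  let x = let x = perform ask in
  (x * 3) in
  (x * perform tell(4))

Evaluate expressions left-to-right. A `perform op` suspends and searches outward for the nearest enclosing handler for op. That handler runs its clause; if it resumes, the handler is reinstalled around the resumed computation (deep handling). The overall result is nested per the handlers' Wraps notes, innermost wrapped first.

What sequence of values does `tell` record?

Evaluation trace:
ask @ H1 ⇒ 7
tell(4) @ H2 ⇒ log+=4
H0 returns (0, 7)
H1 returns (0, 7)
H2 returns ((0, 7), (4))
= ((0, 7), (4))

Answer: (4)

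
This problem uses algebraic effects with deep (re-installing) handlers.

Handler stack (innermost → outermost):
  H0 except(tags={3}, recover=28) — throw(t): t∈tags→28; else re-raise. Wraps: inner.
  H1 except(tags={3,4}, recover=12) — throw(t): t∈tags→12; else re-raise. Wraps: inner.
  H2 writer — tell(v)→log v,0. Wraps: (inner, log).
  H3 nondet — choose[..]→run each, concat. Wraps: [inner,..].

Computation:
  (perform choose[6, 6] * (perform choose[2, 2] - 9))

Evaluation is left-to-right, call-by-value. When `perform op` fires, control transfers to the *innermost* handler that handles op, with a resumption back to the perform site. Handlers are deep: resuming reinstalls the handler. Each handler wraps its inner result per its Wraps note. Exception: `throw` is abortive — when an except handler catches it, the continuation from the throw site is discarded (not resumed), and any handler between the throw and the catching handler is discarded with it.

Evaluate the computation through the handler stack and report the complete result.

Answer: [(-42, ()), (-42, ()), (-42, ()), (-42, ())]

Step-by-step:
choose[6, 6] @ H3
  branch[0] choose=6:
    choose[2, 2] @ H3
      branch[0] choose=2:
        H0 returns -42
        H1 returns -42
        H2 returns (-42, ())
        H3 returns [(-42, ())]
      branch[1] choose=2:
        H0 returns -42
        H1 returns -42
        H2 returns (-42, ())
        H3 returns [(-42, ())]
  branch[1] choose=6:
    choose[2, 2] @ H3
      branch[0] choose=2:
        H0 returns -42
        H1 returns -42
        H2 returns (-42, ())
        H3 returns [(-42, ())]
      branch[1] choose=2:
        H0 returns -42
        H1 returns -42
        H2 returns (-42, ())
        H3 returns [(-42, ())]
= [(-42, ()), (-42, ()), (-42, ()), (-42, ())]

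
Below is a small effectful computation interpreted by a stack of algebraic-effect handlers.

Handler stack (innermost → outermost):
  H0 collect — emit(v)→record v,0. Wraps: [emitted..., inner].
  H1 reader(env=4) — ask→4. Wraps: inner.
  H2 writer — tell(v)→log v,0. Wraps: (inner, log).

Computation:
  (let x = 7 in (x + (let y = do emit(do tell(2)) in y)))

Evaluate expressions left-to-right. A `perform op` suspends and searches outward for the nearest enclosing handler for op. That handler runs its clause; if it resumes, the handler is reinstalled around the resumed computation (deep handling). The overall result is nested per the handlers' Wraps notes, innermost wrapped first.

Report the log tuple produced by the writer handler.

Step-by-step:
tell(2) @ H2 ⇒ log+=2
emit(0) @ H0 ⇒ out+=0
H0 returns [0, 7]
H1 returns [0, 7]
H2 returns ([0, 7], (2))
= ([0, 7], (2))

Answer: (2)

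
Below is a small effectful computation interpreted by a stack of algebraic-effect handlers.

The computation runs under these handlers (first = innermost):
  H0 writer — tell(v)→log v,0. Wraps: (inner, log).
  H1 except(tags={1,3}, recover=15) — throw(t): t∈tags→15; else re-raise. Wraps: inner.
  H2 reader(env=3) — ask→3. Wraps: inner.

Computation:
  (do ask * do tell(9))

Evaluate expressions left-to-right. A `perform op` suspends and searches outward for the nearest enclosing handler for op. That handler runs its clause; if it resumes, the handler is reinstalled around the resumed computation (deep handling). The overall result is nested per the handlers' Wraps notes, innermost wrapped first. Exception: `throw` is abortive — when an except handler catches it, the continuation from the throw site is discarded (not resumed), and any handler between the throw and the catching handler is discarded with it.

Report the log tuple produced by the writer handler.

Answer: (9)

Working:
ask @ H2 ⇒ 3
tell(9) @ H0 ⇒ log+=9
H0 returns (0, (9))
H1 returns (0, (9))
H2 returns (0, (9))
= (0, (9))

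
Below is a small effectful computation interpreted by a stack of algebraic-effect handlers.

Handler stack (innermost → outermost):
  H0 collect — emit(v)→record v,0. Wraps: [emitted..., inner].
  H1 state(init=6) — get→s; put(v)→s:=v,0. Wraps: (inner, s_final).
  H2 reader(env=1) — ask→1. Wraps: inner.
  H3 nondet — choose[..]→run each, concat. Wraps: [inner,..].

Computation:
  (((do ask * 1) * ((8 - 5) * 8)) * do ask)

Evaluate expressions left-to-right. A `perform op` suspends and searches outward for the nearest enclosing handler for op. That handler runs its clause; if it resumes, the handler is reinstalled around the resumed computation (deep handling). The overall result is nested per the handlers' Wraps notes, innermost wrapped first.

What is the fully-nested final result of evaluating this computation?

Step-by-step:
ask @ H2 ⇒ 1
ask @ H2 ⇒ 1
H0 returns [24]
H1 returns ([24], 6)
H2 returns ([24], 6)
H3 returns [([24], 6)]
= [([24], 6)]

Answer: [([24], 6)]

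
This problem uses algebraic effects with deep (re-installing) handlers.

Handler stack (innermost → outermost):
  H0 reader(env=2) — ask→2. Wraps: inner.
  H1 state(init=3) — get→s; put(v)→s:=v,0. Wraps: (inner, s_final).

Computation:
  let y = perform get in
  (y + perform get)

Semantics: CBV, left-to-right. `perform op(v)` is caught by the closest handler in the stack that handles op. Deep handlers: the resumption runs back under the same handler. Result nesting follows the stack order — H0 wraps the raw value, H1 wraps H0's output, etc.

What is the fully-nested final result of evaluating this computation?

Working:
get @ H1 ⇒ 3
get @ H1 ⇒ 3
H0 returns 6
H1 returns (6, 3)
= (6, 3)

Answer: (6, 3)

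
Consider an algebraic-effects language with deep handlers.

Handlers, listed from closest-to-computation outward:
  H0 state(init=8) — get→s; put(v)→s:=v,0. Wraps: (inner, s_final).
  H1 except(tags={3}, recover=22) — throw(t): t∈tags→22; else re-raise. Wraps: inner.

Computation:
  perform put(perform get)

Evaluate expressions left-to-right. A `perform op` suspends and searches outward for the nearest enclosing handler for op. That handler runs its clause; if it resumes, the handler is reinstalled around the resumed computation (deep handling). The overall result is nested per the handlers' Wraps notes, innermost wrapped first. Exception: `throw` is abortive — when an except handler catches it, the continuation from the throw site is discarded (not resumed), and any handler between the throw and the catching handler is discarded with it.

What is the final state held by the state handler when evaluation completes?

Answer: 8

Evaluation trace:
get @ H0 ⇒ 8
put(8) @ H0 ⇒ s:=8
H0 returns (0, 8)
H1 returns (0, 8)
= (0, 8)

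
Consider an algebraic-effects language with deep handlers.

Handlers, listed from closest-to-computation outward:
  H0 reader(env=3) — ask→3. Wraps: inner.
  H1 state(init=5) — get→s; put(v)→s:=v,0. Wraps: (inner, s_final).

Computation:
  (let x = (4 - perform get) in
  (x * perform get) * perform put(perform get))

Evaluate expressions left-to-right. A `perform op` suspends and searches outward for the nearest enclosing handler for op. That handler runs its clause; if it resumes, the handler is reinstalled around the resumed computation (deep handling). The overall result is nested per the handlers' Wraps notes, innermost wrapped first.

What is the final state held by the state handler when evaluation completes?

Evaluation trace:
get @ H1 ⇒ 5
get @ H1 ⇒ 5
get @ H1 ⇒ 5
put(5) @ H1 ⇒ s:=5
H0 returns 0
H1 returns (0, 5)
= (0, 5)

Answer: 5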